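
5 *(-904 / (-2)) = 2260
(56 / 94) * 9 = 252 / 47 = 5.36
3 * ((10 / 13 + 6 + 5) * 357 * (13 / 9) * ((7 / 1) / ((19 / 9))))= 1147041 / 19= 60370.58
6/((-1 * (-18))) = 1/3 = 0.33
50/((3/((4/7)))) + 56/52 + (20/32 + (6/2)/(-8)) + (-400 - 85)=-517771/1092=-474.15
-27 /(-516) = 9 /172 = 0.05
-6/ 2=-3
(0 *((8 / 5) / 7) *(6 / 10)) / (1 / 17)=0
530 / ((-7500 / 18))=-159 / 125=-1.27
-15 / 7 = -2.14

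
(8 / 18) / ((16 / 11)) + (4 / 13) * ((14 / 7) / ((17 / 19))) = 7903 / 7956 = 0.99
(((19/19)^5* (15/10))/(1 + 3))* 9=27/8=3.38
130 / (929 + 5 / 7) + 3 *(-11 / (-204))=33367 / 110636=0.30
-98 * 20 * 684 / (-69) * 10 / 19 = 235200 / 23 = 10226.09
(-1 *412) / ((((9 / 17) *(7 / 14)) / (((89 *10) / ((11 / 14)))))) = -1763027.07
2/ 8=1/ 4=0.25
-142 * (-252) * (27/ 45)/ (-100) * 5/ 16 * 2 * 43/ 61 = -577017/ 6100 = -94.59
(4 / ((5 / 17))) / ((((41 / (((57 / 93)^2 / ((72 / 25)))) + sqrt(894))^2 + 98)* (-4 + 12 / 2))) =2269235924571179875 / 32122350010205514231784 -922246285978125* sqrt(894) / 2072409678077775111728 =0.00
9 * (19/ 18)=19/ 2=9.50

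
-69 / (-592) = 69 / 592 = 0.12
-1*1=-1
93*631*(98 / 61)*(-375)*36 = -77637609000 / 61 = -1272747688.52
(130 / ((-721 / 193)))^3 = -15794358229000 / 374805361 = -42140.16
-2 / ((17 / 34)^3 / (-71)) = 1136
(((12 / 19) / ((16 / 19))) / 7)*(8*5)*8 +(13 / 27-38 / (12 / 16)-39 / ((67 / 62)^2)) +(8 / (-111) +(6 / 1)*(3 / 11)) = -16482031213 / 345307347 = -47.73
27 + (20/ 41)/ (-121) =133927/ 4961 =27.00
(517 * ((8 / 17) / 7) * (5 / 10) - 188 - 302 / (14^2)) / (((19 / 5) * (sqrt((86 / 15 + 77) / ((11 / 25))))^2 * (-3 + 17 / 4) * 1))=-18930318 / 98206535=-0.19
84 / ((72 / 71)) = 497 / 6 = 82.83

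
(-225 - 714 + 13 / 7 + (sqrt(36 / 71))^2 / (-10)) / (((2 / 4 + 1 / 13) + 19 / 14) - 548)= 15138019 / 8820330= 1.72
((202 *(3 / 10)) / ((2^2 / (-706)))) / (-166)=106959 / 1660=64.43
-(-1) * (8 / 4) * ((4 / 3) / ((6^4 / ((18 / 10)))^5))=0.00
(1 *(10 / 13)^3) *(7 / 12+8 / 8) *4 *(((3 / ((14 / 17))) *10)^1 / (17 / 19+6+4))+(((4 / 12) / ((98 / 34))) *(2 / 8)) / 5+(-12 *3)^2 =581904189401 / 445683420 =1305.64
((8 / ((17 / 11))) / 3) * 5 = 440 / 51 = 8.63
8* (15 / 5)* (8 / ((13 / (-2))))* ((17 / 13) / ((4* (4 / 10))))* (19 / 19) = -4080 / 169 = -24.14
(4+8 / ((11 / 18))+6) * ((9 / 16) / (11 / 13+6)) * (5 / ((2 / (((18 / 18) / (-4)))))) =-74295 / 62656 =-1.19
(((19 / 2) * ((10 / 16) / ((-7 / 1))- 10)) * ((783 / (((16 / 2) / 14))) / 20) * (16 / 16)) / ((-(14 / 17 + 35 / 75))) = 428680755 / 84224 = 5089.77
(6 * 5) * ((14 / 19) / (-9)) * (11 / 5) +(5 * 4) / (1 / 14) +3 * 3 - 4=15937 / 57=279.60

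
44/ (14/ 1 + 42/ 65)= 715/ 238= 3.00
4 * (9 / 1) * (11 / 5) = 79.20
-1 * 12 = -12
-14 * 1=-14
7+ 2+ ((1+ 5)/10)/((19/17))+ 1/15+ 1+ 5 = 4447/285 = 15.60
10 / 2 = 5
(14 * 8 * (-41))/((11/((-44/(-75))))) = -18368/75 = -244.91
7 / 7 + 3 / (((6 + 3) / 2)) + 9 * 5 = 140 / 3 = 46.67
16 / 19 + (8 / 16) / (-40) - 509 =-772419 / 1520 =-508.17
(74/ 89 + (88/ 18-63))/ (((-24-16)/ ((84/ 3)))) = 321167/ 8010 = 40.10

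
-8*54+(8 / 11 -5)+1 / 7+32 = -31118 / 77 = -404.13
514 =514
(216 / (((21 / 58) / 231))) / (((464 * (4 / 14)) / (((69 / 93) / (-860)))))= -47817 / 53320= -0.90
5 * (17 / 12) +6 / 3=9.08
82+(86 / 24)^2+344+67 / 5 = 325613 / 720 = 452.24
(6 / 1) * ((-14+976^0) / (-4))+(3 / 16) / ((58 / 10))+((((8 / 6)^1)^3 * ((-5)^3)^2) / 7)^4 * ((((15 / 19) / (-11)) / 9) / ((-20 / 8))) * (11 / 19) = 928000000012524132491088589 / 641200206980592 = 1447285870948.90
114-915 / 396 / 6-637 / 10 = 197663 / 3960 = 49.91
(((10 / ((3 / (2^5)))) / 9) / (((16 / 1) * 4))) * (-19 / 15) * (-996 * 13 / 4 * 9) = 20501 / 3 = 6833.67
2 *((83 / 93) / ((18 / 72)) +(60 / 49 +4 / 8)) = 10.59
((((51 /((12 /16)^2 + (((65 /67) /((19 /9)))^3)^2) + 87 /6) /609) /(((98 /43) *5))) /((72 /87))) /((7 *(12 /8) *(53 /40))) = 0.00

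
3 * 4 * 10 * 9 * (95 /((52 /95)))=2436750 /13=187442.31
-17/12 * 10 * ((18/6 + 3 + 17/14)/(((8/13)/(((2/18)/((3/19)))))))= -2120495/18144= -116.87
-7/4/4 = -7/16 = -0.44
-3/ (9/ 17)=-17/ 3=-5.67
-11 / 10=-1.10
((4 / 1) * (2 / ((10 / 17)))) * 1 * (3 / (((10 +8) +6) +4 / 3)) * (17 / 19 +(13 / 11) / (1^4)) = 66402 / 19855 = 3.34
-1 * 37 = -37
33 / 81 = 11 / 27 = 0.41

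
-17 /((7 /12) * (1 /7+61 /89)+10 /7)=-10591 /1191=-8.89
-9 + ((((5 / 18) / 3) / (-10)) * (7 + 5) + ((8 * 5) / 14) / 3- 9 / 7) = -85 / 9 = -9.44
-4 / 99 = -0.04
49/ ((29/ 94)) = 4606/ 29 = 158.83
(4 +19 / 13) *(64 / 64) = 71 / 13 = 5.46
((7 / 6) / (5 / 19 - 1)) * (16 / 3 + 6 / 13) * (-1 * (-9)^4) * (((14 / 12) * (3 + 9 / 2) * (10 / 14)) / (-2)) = -39129075 / 208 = -188120.55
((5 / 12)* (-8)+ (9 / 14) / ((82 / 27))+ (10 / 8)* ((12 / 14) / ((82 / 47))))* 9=-6477 / 287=-22.57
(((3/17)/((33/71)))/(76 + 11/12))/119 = 12/289289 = 0.00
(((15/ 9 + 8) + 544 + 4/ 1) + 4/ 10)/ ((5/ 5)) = 8371/ 15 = 558.07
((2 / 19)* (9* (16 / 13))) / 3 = 96 / 247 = 0.39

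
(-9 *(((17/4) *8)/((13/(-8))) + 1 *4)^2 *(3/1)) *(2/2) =-1306800/169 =-7732.54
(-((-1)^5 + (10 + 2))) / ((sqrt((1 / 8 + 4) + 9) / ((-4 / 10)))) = 44 * sqrt(210) / 525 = 1.21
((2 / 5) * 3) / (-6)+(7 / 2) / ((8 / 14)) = 237 / 40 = 5.92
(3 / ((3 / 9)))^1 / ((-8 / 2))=-2.25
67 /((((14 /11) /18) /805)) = 762795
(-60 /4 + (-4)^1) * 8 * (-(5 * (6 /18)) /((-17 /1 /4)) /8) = -380 /51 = -7.45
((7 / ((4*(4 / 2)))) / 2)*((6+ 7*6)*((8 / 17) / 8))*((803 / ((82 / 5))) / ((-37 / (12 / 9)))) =-56210 / 25789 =-2.18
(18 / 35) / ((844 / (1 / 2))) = 9 / 29540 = 0.00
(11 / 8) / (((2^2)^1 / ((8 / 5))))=11 / 20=0.55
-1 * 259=-259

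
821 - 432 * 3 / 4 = 497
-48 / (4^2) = -3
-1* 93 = -93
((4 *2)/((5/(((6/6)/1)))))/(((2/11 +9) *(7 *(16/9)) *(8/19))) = 0.03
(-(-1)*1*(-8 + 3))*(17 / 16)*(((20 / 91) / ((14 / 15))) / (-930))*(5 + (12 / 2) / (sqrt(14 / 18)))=2125 / 315952 + 3825*sqrt(7) / 1105832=0.02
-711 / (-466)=711 / 466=1.53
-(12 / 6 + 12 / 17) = -46 / 17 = -2.71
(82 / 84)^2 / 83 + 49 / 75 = 2433421 / 3660300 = 0.66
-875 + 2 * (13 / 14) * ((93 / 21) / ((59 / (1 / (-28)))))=-70829903 / 80948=-875.00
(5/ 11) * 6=30/ 11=2.73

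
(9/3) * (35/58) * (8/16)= 105/116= 0.91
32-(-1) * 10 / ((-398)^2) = 2534469 / 79202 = 32.00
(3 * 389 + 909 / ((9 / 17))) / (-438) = -1442 / 219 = -6.58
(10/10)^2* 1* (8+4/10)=42/5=8.40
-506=-506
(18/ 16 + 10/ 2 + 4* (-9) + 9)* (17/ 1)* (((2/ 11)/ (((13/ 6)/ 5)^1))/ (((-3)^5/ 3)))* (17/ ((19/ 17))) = 4102355/ 146718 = 27.96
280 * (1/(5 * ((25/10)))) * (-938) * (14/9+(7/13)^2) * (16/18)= -2359137536/68445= -34467.64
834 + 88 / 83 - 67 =63749 / 83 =768.06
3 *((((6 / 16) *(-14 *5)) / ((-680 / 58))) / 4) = 1827 / 1088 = 1.68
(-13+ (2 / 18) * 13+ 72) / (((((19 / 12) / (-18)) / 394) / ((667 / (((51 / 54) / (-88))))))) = 319696920576 / 19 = 16826153714.53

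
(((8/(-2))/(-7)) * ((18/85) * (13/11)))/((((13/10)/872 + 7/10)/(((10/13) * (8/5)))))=669696/2669051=0.25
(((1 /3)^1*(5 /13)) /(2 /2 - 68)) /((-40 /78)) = 1 /268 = 0.00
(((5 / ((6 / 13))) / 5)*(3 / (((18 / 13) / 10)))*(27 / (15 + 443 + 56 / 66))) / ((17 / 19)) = 1589445 / 514828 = 3.09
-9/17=-0.53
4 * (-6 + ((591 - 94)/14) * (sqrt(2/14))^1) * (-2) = 48 - 284 * sqrt(7)/7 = -59.34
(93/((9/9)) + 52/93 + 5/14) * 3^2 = 366837/434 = 845.25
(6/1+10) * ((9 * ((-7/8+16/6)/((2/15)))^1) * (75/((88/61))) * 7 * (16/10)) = 12393675/11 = 1126697.73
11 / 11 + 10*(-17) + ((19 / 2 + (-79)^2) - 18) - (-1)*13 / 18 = 54578 / 9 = 6064.22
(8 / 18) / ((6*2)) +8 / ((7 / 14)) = 16.04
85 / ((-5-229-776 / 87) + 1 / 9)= -22185 / 63373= -0.35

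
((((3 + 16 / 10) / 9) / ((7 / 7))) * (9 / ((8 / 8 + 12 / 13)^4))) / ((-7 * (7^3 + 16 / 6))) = -1970709 / 14177734375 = -0.00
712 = 712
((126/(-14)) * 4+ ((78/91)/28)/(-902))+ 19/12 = -2281724/66297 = -34.42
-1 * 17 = -17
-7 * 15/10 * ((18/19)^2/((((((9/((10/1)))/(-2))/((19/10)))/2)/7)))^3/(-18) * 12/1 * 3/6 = -3584673792/6859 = -522623.38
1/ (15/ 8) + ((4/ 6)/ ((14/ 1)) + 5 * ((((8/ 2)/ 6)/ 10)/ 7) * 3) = 76/ 105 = 0.72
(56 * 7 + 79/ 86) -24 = 31727/ 86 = 368.92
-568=-568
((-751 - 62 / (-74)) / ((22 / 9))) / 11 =-124902 / 4477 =-27.90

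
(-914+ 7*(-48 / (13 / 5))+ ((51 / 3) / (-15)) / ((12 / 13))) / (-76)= 2444033 / 177840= 13.74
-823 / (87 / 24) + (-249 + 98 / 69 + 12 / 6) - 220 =-1385921 / 2001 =-692.61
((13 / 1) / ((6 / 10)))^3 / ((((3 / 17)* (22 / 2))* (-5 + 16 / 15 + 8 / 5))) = -4668625 / 2079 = -2245.61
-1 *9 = -9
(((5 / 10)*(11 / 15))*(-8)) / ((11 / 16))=-64 / 15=-4.27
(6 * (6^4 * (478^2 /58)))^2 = 789158246164107264 /841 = 938357010896679.27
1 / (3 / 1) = 0.33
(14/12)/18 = 7/108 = 0.06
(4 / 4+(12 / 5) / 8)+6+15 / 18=122 / 15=8.13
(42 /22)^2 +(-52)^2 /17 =334681 /2057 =162.70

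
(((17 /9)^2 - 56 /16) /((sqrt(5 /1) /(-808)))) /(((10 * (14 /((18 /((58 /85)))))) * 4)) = -18887 * sqrt(5) /36540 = -1.16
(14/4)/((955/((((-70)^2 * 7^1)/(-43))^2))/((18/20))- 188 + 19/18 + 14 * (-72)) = -82354300/28116764549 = -0.00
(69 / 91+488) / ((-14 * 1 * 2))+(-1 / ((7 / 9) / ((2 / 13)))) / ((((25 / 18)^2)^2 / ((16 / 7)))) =-17494760477 / 995312500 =-17.58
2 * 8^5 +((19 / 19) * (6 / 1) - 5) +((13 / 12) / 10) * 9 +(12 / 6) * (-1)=2621439 / 40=65535.98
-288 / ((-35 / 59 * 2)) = 8496 / 35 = 242.74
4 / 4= 1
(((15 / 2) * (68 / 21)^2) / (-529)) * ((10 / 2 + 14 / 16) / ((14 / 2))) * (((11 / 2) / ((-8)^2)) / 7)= -747065 / 487729536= -0.00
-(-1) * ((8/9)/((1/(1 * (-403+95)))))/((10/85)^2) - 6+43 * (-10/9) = -178508/9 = -19834.22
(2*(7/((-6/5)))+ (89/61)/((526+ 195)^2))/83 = -1109860268/7895864949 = -0.14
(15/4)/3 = 5/4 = 1.25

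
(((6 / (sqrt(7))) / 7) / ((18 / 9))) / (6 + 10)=3 * sqrt(7) / 784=0.01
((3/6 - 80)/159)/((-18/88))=22/9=2.44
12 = 12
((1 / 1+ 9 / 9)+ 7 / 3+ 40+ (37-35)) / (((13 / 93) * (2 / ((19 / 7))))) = 81871 / 182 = 449.84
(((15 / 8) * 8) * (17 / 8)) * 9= 2295 / 8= 286.88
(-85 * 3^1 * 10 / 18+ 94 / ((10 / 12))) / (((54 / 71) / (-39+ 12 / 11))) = 4273277 / 2970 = 1438.81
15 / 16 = 0.94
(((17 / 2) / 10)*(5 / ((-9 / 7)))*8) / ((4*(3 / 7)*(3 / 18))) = -92.56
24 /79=0.30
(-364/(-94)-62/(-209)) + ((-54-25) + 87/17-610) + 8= -112170086/166991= -671.71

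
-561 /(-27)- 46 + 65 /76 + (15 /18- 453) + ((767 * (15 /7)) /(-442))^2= -2240916157 /4843062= -462.71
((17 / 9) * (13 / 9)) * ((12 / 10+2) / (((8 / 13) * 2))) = 2873 / 405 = 7.09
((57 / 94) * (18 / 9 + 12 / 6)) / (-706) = -57 / 16591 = -0.00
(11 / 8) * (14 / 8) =77 / 32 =2.41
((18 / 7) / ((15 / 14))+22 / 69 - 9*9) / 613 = -27007 / 211485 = -0.13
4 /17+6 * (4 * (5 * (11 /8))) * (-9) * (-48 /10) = 121180 /17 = 7128.24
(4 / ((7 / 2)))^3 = 512 / 343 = 1.49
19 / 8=2.38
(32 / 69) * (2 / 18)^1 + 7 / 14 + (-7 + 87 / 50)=-73099 / 15525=-4.71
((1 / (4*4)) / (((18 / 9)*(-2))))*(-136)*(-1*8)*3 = -51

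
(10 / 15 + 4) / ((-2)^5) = -7 / 48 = -0.15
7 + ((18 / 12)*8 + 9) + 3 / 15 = 141 / 5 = 28.20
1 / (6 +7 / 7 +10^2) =0.01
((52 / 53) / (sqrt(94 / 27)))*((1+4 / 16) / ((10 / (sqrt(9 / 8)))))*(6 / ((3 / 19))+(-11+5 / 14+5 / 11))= 501111*sqrt(141) / 3068912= 1.94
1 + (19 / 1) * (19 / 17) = 378 / 17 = 22.24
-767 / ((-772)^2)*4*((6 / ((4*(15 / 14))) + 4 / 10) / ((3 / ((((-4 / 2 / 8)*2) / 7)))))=2301 / 10429720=0.00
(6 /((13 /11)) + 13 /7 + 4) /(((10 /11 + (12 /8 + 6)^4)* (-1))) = -35024 /10138037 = -0.00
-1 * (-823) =823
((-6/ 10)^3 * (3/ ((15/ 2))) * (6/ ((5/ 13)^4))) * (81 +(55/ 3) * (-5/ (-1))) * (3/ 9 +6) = -10119505032/ 390625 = -25905.93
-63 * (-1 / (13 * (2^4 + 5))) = 0.23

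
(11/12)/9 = 11/108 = 0.10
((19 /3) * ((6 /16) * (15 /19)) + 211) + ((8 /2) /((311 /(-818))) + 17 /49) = 202.70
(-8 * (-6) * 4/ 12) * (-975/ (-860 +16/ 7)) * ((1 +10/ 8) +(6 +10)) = 498225/ 1501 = 331.93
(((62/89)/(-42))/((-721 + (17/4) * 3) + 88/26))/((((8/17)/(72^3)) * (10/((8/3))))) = 568249344/114174095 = 4.98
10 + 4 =14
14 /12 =7 /6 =1.17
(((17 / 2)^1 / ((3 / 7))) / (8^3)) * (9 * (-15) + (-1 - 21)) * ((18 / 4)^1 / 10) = -56049 / 20480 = -2.74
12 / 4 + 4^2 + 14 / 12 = 121 / 6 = 20.17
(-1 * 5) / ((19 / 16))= -80 / 19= -4.21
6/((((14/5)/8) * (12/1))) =10/7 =1.43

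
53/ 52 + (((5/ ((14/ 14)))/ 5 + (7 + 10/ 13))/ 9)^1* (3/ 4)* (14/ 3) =691/ 156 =4.43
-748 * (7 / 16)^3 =-64141 / 1024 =-62.64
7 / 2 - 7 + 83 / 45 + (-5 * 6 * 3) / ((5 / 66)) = -107069 / 90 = -1189.66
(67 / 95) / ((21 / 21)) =67 / 95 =0.71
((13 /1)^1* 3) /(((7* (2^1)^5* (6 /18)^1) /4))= 117 /56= 2.09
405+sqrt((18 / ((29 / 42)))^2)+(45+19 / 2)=28163 / 58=485.57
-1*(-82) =82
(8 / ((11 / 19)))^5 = 81136812032 / 161051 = 503795.77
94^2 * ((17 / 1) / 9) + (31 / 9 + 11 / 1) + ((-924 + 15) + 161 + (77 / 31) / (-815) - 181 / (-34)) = 41134519741 / 2577030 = 15961.99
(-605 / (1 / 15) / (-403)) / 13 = 9075 / 5239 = 1.73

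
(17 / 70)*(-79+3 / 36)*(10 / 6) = -16099 / 504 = -31.94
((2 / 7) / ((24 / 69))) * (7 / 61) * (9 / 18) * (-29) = -667 / 488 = -1.37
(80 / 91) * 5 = 400 / 91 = 4.40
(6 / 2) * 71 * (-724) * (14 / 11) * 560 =-1209022080 / 11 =-109911098.18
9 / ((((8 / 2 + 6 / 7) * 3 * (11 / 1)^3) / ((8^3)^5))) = 369435906932736 / 22627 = 16327215580.18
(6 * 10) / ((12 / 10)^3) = 625 / 18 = 34.72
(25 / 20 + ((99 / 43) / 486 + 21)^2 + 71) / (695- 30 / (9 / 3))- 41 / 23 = -43876643543 / 42472990710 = -1.03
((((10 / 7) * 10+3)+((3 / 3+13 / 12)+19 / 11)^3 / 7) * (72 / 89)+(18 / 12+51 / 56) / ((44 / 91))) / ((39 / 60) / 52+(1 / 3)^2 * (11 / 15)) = 90860855175 / 336660478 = 269.89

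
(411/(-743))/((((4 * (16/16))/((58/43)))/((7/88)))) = -0.01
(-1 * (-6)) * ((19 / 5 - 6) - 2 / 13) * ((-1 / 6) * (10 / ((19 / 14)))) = 4284 / 247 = 17.34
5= 5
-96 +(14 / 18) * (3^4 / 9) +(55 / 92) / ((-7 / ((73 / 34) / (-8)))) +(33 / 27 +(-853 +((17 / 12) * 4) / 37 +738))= -11817948637 / 58330944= -202.60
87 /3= 29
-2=-2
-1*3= -3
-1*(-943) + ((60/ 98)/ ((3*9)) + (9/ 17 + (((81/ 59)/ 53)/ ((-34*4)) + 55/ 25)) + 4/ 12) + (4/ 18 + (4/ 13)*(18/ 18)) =226267411261/ 239027880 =946.62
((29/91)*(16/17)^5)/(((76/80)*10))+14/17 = 2082526734/2454932753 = 0.85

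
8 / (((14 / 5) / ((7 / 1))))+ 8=28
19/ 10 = 1.90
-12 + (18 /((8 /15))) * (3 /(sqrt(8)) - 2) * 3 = -429 /2 + 1215 * sqrt(2) /16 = -107.11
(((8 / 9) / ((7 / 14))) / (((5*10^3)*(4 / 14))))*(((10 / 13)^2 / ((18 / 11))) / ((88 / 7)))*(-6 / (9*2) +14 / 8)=833 / 16426800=0.00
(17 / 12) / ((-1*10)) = -17 / 120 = -0.14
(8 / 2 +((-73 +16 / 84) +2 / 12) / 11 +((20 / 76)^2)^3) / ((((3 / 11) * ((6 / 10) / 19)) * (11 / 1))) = -94314960155 / 3431873214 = -27.48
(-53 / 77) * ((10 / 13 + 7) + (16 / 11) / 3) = -187673 / 33033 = -5.68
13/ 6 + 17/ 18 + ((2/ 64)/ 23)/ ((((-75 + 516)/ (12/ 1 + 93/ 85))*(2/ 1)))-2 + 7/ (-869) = 7556009851/ 6849944640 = 1.10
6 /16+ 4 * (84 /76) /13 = 1413 /1976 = 0.72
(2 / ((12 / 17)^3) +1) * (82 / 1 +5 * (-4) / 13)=3021371 / 5616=537.99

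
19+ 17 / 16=321 / 16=20.06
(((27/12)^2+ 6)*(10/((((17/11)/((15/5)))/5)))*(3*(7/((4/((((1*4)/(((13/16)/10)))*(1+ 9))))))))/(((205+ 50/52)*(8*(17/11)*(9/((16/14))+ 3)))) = 100.21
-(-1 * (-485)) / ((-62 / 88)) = 21340 / 31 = 688.39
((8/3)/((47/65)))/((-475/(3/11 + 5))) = -6032/147345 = -0.04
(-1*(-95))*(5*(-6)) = -2850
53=53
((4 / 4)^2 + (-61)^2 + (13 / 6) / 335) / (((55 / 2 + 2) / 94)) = 703235902 / 59295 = 11859.95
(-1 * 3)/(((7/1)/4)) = -1.71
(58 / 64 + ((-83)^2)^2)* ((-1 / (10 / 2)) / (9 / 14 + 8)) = -10630664107 / 9680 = -1098209.10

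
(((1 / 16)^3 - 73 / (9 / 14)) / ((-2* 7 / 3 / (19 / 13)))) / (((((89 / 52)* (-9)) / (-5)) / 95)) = 37779579575 / 34449408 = 1096.67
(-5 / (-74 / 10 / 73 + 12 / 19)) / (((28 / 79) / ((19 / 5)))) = -10409435 / 102956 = -101.11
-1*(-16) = 16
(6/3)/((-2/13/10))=-130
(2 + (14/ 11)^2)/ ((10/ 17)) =3723/ 605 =6.15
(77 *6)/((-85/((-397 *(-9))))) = -1650726/85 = -19420.31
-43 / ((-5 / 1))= 43 / 5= 8.60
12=12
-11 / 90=-0.12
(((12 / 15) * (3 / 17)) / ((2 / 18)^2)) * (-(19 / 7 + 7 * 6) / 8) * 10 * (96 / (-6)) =1216944 / 119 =10226.42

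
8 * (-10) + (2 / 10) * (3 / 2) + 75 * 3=1453 / 10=145.30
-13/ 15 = -0.87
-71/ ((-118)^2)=-71/ 13924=-0.01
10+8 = 18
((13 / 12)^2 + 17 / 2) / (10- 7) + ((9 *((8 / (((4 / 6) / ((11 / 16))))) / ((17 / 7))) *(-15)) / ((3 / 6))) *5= -4582.80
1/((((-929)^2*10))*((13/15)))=3/22439066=0.00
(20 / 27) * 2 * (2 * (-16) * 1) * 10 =-12800 / 27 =-474.07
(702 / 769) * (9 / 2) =3159 / 769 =4.11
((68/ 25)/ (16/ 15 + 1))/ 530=102/ 41075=0.00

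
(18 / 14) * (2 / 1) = 18 / 7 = 2.57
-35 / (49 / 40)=-200 / 7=-28.57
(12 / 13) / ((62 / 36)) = 216 / 403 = 0.54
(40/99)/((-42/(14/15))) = -8/891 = -0.01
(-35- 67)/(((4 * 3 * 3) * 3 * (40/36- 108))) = 17/1924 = 0.01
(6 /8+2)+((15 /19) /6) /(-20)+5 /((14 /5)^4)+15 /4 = 4798949 /729904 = 6.57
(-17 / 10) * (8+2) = -17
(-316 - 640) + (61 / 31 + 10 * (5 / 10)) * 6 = -914.19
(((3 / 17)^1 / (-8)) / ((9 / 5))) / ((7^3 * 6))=-5 / 839664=-0.00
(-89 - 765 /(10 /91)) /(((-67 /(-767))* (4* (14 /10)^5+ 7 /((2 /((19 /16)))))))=-540773350000 /171983707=-3144.33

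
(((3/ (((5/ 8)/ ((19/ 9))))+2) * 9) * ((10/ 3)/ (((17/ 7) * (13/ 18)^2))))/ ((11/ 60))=3810240/ 2431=1567.35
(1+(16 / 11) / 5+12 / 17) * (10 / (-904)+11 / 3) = 9254719 / 1267860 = 7.30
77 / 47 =1.64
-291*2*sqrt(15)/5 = -582*sqrt(15)/5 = -450.82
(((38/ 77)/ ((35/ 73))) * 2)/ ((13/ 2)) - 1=-23939/ 35035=-0.68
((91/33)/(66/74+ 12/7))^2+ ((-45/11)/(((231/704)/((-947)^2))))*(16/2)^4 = -45797356848.75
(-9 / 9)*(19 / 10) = -19 / 10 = -1.90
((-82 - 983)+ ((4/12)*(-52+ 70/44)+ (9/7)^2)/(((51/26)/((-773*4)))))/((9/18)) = 3763151330/82467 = 45632.21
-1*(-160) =160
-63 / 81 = -7 / 9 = -0.78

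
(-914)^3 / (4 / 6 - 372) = 1145327916 / 557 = 2056244.01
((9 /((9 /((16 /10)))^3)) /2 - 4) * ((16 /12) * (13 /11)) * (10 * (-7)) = 29297632 /66825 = 438.42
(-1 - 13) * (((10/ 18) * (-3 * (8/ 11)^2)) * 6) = 8960/ 121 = 74.05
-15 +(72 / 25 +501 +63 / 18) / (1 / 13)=329047 / 50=6580.94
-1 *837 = -837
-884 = -884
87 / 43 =2.02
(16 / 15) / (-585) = -0.00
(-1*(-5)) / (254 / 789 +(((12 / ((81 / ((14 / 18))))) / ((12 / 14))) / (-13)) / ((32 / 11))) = 15.70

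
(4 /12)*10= 10 /3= 3.33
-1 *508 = -508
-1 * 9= -9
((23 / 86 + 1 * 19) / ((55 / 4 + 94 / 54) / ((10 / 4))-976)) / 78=-74565 / 292744946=-0.00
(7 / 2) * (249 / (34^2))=1743 / 2312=0.75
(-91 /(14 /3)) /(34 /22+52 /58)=-12441 /1558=-7.99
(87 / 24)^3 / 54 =24389 / 27648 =0.88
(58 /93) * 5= 290 /93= 3.12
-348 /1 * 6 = -2088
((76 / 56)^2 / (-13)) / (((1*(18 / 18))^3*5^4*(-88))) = 361 / 140140000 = 0.00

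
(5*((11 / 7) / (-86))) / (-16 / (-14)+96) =-11 / 11696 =-0.00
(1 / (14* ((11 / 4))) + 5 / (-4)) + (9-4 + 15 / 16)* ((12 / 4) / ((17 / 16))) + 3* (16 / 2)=39.54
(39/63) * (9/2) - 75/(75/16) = -185/14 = -13.21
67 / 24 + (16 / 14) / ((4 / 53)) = 3013 / 168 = 17.93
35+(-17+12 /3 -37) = -15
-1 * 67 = -67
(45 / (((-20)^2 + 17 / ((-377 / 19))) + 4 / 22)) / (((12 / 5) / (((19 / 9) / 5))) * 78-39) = 0.00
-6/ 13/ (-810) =1/ 1755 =0.00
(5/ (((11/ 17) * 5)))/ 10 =17/ 110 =0.15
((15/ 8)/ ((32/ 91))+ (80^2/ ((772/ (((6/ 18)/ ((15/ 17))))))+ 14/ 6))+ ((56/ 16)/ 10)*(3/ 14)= 10.87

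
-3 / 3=-1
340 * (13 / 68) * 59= 3835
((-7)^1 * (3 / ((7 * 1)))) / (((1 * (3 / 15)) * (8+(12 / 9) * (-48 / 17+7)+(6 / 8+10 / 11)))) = -33660 / 34171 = -0.99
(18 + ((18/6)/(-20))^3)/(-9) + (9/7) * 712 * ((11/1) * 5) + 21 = 2820584021/56000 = 50367.57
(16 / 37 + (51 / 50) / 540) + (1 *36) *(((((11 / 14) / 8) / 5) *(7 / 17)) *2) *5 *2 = 35425693 / 5661000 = 6.26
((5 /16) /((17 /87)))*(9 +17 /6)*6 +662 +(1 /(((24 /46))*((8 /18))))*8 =810.05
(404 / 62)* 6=1212 / 31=39.10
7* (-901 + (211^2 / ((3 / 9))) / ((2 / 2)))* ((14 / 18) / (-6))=-3250219 / 27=-120378.48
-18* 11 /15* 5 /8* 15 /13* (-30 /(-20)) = -1485 /104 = -14.28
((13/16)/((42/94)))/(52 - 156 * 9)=-47/34944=-0.00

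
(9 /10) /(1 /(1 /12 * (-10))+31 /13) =117 /154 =0.76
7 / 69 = 0.10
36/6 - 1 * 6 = 0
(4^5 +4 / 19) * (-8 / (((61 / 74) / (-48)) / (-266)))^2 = 15726016478910.57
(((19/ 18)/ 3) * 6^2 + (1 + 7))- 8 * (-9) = 278/ 3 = 92.67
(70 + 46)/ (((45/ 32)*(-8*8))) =-58/ 45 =-1.29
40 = 40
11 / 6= 1.83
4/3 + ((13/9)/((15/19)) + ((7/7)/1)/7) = 3124/945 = 3.31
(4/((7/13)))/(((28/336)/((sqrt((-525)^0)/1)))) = 624/7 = 89.14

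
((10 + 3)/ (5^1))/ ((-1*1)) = -13/ 5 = -2.60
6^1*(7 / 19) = 42 / 19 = 2.21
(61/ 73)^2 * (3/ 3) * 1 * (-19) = -13.27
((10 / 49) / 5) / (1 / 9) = 0.37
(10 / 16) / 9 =5 / 72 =0.07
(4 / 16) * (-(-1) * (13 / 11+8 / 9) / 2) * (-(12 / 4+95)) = -25.37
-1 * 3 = -3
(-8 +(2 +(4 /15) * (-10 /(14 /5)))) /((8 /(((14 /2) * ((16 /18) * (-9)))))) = 146 /3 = 48.67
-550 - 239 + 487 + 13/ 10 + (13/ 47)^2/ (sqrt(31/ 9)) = -300.66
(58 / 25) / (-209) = -0.01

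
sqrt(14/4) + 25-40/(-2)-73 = -28 + sqrt(14)/2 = -26.13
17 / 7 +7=66 / 7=9.43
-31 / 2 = -15.50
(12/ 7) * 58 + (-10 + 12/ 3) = 654/ 7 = 93.43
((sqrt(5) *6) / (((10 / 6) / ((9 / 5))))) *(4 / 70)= 324 *sqrt(5) / 875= 0.83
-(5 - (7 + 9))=11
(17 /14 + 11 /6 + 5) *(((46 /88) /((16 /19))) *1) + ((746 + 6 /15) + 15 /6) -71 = 50479633 /73920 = 682.90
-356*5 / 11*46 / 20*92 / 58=-188324 / 319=-590.36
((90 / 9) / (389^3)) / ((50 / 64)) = 64 / 294319345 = 0.00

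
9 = 9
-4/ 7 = -0.57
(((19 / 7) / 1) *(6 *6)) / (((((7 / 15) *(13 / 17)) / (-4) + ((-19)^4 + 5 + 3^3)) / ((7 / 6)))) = 0.00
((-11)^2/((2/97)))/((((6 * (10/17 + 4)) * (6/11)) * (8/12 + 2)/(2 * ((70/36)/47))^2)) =2688653275/2679640704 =1.00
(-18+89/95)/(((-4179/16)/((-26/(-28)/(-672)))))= -21073/233438940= -0.00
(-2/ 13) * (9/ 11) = -18/ 143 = -0.13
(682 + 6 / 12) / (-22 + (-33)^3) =-195 / 10274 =-0.02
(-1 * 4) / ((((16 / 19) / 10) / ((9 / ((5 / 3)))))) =-513 / 2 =-256.50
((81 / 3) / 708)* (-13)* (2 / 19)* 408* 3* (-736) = 52700544 / 1121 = 47012.08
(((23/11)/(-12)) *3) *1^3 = -23/44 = -0.52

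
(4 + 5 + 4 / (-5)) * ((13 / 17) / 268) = 533 / 22780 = 0.02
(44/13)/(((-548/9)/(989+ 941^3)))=-82490622390/1781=-46317025.49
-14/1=-14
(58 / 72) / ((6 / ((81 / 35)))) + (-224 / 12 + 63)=37501 / 840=44.64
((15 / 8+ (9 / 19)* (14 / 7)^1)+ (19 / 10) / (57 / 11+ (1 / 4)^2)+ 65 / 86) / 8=0.49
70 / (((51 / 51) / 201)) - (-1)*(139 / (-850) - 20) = 11942361 / 850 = 14049.84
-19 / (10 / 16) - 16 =-232 / 5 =-46.40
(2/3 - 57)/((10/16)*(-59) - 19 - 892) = 1352/22749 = 0.06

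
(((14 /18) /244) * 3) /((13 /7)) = 49 /9516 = 0.01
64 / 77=0.83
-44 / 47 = -0.94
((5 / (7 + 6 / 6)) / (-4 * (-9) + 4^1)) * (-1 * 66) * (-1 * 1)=33 / 32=1.03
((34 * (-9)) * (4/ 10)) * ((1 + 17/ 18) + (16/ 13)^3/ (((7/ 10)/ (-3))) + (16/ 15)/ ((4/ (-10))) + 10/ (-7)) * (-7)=-95445718/ 10985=-8688.73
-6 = -6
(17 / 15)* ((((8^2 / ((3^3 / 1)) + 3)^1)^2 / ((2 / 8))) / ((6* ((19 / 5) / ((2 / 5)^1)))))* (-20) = -5718800 / 124659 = -45.88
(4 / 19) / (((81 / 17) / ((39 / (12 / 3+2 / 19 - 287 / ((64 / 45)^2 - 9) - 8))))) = 960772 / 20762541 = 0.05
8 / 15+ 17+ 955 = 14588 / 15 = 972.53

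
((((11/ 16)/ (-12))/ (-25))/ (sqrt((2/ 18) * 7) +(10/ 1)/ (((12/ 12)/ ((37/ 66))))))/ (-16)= -4477/ 170895360 +1331 * sqrt(7)/ 854476800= -0.00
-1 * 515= -515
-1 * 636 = -636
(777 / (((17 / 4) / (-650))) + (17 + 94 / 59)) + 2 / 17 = -119173033 / 1003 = -118816.58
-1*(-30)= 30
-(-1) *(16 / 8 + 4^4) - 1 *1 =257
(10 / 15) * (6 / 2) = 2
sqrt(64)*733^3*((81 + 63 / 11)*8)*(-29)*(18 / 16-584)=406456149829960368 / 11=36950559075450942.55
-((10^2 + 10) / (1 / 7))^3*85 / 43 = -38805305000 / 43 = -902448953.49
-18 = -18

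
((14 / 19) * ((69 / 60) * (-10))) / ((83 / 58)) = -5.92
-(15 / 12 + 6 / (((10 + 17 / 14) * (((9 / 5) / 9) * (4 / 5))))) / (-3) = 2885 / 1884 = 1.53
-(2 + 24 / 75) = -58 / 25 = -2.32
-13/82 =-0.16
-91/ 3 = -30.33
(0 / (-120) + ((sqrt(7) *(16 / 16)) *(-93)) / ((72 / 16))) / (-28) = 31 *sqrt(7) / 42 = 1.95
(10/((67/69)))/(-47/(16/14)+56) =5520/7973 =0.69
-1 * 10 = -10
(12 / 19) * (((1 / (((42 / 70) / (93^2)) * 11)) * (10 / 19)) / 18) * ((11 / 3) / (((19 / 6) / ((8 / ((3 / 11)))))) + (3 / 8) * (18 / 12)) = 756523225 / 905388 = 835.58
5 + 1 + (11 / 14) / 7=599 / 98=6.11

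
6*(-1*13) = -78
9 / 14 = 0.64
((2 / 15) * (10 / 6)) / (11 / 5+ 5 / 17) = 85 / 954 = 0.09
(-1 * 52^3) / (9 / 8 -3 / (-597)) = -223847936 / 1799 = -124429.09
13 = 13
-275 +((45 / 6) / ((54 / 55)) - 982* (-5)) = 167135 / 36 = 4642.64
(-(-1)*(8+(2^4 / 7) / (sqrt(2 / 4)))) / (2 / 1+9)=16*sqrt(2) / 77+8 / 11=1.02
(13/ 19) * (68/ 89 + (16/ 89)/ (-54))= 23764/ 45657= 0.52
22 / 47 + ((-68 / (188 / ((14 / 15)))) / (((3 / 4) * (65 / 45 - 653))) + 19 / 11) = 4161084 / 1894805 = 2.20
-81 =-81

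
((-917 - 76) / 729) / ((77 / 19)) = -6289 / 18711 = -0.34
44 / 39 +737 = 28787 / 39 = 738.13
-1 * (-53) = 53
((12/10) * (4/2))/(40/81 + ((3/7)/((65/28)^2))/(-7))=4.97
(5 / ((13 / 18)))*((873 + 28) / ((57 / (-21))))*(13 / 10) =-2987.53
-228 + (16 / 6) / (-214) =-73192 / 321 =-228.01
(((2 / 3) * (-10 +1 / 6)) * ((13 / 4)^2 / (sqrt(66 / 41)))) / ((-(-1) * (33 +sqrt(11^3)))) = -9971 * sqrt(246) / 19008 +9971 * sqrt(2706) / 69696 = -0.79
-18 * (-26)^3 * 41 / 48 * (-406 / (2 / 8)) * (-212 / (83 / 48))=4465789945344 / 83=53804698136.67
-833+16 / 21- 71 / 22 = -835.47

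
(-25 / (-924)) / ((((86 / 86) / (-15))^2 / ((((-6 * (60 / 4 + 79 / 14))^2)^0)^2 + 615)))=3750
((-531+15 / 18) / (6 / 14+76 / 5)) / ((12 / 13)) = -1447355 / 39384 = -36.75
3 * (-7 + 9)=6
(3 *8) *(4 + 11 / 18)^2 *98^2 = 132323912 / 27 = 4900885.63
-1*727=-727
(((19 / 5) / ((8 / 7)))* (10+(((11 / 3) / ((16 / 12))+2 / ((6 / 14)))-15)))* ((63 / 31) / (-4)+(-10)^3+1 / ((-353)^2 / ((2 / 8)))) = -310556124781 / 38628790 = -8039.50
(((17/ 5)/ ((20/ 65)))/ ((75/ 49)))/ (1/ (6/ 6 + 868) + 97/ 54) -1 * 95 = -1918547641/ 21086750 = -90.98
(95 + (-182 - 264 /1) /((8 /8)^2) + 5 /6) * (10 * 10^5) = -1050500000 /3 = -350166666.67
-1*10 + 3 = -7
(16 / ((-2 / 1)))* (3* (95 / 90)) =-76 / 3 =-25.33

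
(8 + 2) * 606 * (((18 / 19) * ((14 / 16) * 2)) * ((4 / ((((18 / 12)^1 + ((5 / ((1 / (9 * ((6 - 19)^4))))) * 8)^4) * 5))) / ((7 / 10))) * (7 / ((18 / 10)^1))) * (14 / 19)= 7918400 / 2689797482835890005649341440361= 0.00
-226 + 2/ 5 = -225.60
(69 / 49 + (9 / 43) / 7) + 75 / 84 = 19645 / 8428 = 2.33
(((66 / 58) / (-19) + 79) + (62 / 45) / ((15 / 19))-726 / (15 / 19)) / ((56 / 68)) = -378873356 / 371925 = -1018.68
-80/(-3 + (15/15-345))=80/347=0.23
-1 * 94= -94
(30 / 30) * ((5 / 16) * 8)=5 / 2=2.50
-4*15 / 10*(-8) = 48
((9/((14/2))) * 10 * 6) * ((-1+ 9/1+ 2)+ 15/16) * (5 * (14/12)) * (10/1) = 196875/4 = 49218.75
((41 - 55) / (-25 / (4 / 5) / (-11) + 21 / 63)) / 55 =-168 / 2095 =-0.08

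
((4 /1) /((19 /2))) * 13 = 5.47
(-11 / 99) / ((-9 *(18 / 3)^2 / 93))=31 / 972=0.03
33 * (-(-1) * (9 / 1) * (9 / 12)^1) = 891 / 4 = 222.75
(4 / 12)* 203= 203 / 3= 67.67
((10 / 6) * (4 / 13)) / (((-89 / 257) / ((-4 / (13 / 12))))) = 82240 / 15041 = 5.47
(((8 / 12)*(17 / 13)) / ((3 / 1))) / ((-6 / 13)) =-17 / 27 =-0.63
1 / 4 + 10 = 41 / 4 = 10.25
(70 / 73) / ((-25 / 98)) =-1372 / 365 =-3.76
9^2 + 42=123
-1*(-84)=84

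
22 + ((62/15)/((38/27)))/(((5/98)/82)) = 2252494/475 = 4742.09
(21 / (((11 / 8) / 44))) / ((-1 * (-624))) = 14 / 13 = 1.08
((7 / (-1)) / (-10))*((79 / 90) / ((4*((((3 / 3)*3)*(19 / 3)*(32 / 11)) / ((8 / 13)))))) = 0.00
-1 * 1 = -1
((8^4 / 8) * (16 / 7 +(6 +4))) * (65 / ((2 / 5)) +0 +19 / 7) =50923008 / 49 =1039245.06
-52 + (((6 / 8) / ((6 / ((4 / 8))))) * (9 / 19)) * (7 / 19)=-300289 / 5776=-51.99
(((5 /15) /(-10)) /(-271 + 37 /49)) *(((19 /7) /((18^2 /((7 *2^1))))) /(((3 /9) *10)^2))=931 /715068000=0.00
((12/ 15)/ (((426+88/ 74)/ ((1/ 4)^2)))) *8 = 37/ 39515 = 0.00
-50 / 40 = -5 / 4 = -1.25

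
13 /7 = 1.86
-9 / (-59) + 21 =1248 / 59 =21.15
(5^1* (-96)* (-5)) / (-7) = -2400 / 7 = -342.86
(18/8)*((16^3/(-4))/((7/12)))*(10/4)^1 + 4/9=-9873.84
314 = 314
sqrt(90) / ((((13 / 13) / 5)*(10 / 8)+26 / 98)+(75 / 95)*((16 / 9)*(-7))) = -33516*sqrt(10) / 104003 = -1.02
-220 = -220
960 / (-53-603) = -1.46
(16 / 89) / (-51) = -16 / 4539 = -0.00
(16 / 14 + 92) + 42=946 / 7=135.14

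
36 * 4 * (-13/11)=-1872/11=-170.18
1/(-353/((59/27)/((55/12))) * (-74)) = 0.00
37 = 37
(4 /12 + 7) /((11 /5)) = 10 /3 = 3.33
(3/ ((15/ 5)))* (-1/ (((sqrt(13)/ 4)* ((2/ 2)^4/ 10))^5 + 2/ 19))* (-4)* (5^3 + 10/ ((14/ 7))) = 207198617600000000000/ 41943039865963227-3248607232000000* sqrt(13)/ 41943039865963227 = 4939.72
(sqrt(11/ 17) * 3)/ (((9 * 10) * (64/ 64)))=sqrt(187)/ 510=0.03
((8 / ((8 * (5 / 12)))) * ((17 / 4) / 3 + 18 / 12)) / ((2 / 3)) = 21 / 2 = 10.50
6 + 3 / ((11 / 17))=117 / 11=10.64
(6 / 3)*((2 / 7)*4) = 16 / 7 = 2.29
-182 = -182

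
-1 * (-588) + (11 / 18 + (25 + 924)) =27677 / 18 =1537.61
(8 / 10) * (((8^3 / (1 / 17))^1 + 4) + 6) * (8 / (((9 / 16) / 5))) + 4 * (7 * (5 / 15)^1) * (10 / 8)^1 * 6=4462198 / 9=495799.78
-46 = -46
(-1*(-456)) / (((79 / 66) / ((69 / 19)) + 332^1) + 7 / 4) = 1.36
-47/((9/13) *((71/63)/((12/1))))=-722.87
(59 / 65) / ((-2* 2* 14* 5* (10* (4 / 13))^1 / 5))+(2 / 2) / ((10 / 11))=12261 / 11200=1.09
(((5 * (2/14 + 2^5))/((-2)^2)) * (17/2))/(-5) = -3825/56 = -68.30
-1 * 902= -902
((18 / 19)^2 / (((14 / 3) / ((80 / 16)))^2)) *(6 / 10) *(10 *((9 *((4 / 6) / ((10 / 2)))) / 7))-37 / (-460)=64942651 / 56958580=1.14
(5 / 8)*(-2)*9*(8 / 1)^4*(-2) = 92160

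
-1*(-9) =9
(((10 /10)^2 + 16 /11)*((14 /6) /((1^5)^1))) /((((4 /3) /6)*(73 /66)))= 1701 /73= 23.30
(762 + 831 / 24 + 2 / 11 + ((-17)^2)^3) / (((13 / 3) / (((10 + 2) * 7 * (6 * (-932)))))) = -374169387692268 / 143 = -2616569144701.17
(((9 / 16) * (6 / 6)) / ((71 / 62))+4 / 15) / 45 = 0.02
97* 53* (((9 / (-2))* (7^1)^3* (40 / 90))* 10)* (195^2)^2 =-50992953276037500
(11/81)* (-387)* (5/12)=-2365/108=-21.90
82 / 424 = 41 / 212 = 0.19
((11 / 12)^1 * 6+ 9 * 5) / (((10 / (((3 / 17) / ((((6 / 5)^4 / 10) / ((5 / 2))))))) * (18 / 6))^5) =0.00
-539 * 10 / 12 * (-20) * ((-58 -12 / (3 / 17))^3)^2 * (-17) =-611096374123804800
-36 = -36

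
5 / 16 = 0.31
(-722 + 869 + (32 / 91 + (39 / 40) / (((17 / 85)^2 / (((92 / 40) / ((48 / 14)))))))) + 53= 2524159 / 11648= 216.70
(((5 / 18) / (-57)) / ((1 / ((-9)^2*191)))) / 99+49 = 60491 / 1254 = 48.24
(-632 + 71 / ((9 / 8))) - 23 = -5327 / 9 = -591.89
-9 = -9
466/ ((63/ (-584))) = -272144/ 63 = -4319.75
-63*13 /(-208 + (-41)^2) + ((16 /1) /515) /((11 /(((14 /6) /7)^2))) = -13911049 /25033635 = -0.56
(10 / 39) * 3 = 10 / 13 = 0.77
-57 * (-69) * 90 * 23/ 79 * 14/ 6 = 18996390/ 79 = 240460.63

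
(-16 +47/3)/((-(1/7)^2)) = 49/3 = 16.33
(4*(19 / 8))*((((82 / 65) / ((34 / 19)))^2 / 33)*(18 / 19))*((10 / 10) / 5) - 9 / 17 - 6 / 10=-74026677 / 67156375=-1.10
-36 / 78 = -6 / 13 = -0.46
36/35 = 1.03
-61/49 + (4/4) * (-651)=-31960/49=-652.24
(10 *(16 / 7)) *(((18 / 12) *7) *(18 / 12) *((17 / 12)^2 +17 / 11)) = 28135 / 22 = 1278.86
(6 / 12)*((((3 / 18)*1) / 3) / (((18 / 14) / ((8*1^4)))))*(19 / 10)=133 / 405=0.33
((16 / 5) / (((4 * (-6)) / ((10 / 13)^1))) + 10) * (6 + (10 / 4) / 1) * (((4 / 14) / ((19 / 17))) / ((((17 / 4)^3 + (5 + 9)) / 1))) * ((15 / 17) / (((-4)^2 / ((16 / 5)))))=419968 / 10043761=0.04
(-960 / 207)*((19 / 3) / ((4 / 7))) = -10640 / 207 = -51.40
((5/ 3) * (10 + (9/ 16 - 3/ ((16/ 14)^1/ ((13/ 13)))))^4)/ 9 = 1300723205/ 1769472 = 735.09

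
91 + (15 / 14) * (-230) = -1088 / 7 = -155.43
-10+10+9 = 9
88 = 88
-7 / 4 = -1.75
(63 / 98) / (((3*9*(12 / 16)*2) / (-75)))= -25 / 21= -1.19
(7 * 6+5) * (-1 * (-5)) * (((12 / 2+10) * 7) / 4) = 6580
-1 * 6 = -6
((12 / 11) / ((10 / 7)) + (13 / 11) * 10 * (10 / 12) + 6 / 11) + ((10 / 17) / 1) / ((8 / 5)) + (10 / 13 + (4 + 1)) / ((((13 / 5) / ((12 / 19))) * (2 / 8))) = 617184043 / 36027420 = 17.13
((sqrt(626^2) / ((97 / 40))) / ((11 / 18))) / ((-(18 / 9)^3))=-56340 / 1067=-52.80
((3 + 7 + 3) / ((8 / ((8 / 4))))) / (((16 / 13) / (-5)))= -845 / 64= -13.20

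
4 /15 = 0.27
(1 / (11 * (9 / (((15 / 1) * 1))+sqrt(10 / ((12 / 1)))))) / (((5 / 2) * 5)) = -36 / 3905+2 * sqrt(30) / 781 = 0.00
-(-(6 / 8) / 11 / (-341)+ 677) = -10157711 / 15004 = -677.00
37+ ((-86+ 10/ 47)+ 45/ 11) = -23108/ 517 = -44.70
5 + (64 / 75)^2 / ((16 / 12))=10399 / 1875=5.55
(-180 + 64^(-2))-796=-3997695/ 4096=-976.00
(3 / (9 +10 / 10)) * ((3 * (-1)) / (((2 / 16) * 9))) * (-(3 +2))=4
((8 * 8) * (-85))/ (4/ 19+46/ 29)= -3027.72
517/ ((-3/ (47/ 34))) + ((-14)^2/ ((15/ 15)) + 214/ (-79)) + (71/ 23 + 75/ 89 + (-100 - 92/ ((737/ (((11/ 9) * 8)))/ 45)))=-216531459965/ 1105146642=-195.93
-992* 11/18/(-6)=2728/27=101.04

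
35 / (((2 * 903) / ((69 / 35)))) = 23 / 602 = 0.04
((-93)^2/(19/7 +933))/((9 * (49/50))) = 961/917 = 1.05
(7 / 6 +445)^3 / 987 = 19184262733 / 213192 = 89985.85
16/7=2.29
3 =3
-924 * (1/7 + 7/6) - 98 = -1308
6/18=1/3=0.33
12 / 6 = 2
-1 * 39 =-39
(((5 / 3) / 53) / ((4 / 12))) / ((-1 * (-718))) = 5 / 38054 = 0.00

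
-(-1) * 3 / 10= 0.30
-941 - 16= -957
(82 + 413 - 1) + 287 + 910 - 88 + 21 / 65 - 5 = 103891 / 65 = 1598.32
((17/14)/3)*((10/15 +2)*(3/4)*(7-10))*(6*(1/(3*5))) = -34/35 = -0.97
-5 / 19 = -0.26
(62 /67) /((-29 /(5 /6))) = -0.03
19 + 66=85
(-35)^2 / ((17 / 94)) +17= 115439 / 17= 6790.53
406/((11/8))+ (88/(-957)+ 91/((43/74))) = 18591422/41151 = 451.79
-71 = -71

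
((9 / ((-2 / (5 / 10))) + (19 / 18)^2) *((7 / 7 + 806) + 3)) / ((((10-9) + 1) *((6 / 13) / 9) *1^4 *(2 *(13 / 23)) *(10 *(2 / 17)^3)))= -7796931 / 16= -487308.19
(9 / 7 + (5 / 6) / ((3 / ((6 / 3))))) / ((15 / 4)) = 464 / 945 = 0.49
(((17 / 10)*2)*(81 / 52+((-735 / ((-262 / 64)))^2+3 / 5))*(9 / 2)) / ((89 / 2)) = 11083.90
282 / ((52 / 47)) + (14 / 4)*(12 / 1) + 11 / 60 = 231713 / 780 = 297.07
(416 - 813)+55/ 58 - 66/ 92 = -264645/ 667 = -396.77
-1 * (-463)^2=-214369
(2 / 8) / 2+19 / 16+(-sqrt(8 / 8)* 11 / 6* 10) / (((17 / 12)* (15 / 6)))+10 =1669 / 272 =6.14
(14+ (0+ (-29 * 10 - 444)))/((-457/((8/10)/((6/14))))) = 1344/457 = 2.94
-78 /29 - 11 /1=-397 /29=-13.69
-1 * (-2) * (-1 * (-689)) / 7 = 1378 / 7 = 196.86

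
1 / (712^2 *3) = 1 / 1520832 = 0.00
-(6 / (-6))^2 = -1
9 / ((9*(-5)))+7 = 34 / 5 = 6.80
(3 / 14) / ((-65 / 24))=-36 / 455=-0.08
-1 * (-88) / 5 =88 / 5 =17.60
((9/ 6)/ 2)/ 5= 3/ 20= 0.15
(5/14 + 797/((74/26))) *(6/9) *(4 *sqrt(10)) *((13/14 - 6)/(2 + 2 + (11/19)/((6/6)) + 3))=-65309137 *sqrt(10)/130536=-1582.14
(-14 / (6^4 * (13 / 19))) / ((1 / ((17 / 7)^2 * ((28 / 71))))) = -5491 / 149526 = -0.04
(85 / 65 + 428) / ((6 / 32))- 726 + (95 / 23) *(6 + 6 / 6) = 1592.55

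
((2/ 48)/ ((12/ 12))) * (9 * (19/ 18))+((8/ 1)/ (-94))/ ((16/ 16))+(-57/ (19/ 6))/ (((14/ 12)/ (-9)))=2197739/ 15792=139.17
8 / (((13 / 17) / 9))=1224 / 13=94.15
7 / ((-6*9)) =-7 / 54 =-0.13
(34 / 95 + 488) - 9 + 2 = 45729 / 95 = 481.36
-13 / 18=-0.72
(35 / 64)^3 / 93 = 42875 / 24379392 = 0.00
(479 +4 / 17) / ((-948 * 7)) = -8147 / 112812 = -0.07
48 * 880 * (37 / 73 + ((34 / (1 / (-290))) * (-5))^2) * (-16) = -119911432421806080 / 73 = -1642622361942549.04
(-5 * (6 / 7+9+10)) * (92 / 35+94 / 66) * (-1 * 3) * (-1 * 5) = -3253295 / 539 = -6035.80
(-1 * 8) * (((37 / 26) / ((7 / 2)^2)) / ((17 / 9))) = -5328 / 10829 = -0.49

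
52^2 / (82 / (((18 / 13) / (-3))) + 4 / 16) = -32448 / 2129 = -15.24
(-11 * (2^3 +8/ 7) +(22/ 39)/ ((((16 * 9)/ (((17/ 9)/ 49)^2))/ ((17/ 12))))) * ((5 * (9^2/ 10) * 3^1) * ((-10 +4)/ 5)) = 659067827429/ 44946720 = 14663.31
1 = 1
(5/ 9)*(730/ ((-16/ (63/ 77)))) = -1825/ 88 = -20.74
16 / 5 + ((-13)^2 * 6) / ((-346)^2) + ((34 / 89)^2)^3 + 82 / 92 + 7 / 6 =54082258545370481407 / 10263165609448520610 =5.27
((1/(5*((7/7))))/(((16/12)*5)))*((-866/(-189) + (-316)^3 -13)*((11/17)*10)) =-13120362937/2142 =-6125286.15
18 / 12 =3 / 2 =1.50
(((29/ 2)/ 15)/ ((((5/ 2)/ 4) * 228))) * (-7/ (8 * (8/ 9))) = -203/ 30400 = -0.01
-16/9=-1.78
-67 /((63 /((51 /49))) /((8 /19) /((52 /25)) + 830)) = -233563340 /254163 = -918.95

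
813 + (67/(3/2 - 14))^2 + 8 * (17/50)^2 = 526659/625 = 842.65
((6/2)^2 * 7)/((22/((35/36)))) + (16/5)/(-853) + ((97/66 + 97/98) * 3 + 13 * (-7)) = -1486724307/18390680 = -80.84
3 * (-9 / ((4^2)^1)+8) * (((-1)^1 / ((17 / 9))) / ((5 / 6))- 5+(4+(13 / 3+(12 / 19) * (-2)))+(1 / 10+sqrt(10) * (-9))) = 104111 / 3040- 3213 * sqrt(10) / 16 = -600.78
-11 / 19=-0.58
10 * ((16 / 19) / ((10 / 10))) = 160 / 19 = 8.42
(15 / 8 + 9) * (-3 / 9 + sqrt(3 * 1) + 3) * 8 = 87 * sqrt(3) + 232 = 382.69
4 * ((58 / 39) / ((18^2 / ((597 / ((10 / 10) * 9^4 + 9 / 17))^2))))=331895981 / 2183660525358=0.00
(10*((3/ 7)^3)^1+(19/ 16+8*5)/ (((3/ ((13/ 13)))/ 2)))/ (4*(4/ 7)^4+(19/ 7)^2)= 1627619/ 449112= 3.62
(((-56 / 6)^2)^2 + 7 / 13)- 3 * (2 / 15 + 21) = 39621674 / 5265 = 7525.48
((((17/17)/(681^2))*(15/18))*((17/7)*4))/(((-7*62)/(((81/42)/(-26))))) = 85/28491208564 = 0.00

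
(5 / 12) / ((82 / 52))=65 / 246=0.26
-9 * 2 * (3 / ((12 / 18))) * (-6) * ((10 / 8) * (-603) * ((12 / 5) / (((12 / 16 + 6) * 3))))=-43416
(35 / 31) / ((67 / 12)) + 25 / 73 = 82585 / 151621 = 0.54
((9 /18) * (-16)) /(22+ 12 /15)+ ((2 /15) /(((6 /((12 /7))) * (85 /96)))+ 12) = 1982696 /169575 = 11.69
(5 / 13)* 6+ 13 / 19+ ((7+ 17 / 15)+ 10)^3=4973035181 / 833625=5965.55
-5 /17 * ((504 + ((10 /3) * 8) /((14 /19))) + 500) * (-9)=327660 /119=2753.45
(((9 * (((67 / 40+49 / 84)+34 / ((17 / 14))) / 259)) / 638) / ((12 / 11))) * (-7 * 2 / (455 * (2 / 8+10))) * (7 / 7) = -3631 / 800672600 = -0.00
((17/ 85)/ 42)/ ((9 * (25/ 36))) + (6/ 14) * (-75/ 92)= -84191/ 241500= -0.35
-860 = -860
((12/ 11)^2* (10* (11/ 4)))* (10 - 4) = 2160/ 11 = 196.36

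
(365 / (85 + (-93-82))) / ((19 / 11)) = -803 / 342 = -2.35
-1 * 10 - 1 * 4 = -14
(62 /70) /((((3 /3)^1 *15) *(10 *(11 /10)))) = 31 /5775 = 0.01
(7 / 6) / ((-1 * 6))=-0.19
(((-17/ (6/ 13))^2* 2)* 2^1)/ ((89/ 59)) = 2881619/ 801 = 3597.53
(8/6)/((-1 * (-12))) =1/9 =0.11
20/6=10/3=3.33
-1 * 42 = -42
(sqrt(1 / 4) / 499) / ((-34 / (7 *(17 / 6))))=-0.00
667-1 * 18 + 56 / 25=16281 / 25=651.24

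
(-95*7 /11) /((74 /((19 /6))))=-12635 /4884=-2.59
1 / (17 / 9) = 9 / 17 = 0.53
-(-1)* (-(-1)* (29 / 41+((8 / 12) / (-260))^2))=0.71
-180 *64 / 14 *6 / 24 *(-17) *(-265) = -6487200 / 7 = -926742.86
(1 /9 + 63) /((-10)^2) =142 /225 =0.63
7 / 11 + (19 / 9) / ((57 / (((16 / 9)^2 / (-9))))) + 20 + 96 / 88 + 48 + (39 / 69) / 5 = 1738629844 / 24898995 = 69.83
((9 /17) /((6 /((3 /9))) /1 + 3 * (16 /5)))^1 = 15 /782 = 0.02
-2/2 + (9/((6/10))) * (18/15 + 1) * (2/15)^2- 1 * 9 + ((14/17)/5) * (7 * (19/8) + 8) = -27323/5100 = -5.36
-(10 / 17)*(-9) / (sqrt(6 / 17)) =15*sqrt(102) / 17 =8.91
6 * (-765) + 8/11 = -50482/11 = -4589.27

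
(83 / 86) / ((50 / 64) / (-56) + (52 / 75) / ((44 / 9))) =20451200 / 2709559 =7.55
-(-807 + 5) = 802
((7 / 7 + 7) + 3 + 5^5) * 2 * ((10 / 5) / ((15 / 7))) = 87808 / 15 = 5853.87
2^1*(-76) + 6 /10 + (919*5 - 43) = 22003 /5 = 4400.60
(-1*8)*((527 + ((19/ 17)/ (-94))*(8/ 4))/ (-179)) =3368432/ 143021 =23.55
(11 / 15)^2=121 / 225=0.54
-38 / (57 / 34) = -68 / 3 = -22.67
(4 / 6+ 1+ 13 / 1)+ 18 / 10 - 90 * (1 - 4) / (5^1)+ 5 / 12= 70.88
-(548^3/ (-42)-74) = 82284850/ 21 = 3918326.19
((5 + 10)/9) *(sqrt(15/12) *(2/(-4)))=-5 *sqrt(5)/12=-0.93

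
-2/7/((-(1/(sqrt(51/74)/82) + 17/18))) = -10404/376133065 + 17712 * sqrt(3774)/376133065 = 0.00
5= 5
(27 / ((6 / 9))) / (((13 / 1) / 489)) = 39609 / 26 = 1523.42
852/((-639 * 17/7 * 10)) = -14/255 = -0.05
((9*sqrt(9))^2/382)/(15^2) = 81/9550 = 0.01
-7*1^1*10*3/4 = -105/2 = -52.50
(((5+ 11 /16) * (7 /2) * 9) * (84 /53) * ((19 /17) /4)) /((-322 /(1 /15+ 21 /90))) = -980343 /13262720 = -0.07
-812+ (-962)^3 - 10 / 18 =-8012501465 / 9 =-890277940.56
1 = 1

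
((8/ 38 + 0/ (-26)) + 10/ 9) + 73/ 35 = 20393/ 5985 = 3.41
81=81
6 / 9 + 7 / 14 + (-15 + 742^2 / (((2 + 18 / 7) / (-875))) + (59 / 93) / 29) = -757903060707 / 7192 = -105381404.44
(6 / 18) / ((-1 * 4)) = -1 / 12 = -0.08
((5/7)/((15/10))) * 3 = 10/7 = 1.43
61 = 61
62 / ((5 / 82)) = 5084 / 5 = 1016.80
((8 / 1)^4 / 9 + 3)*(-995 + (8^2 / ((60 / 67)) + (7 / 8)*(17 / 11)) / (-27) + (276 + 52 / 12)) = -105412085443 / 320760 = -328632.27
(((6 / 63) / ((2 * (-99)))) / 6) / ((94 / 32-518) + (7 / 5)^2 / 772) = 38600 / 247999517073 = 0.00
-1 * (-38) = 38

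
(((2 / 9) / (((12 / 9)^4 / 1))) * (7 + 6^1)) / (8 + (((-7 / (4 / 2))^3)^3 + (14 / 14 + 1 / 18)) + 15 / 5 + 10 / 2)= -324 / 27931067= -0.00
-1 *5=-5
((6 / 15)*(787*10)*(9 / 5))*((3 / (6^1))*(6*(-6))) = -509976 / 5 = -101995.20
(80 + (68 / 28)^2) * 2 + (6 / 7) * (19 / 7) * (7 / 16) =67743 / 392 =172.81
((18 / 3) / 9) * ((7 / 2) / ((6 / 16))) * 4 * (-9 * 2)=-448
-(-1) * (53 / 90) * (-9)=-53 / 10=-5.30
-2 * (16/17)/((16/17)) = -2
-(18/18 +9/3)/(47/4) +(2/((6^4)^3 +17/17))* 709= -0.34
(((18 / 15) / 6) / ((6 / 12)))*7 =14 / 5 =2.80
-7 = -7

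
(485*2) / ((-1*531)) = -970 / 531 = -1.83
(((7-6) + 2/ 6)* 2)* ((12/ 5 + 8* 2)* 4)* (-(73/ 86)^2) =-3922144/ 27735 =-141.41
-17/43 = -0.40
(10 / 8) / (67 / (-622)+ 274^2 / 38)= 29545 / 46694726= 0.00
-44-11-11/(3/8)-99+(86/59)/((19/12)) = -613454/3363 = -182.41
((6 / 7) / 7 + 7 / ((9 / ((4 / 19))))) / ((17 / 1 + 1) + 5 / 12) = 9592 / 617253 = 0.02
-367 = -367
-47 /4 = -11.75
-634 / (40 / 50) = -1585 / 2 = -792.50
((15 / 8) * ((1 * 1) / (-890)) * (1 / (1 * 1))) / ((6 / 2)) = -1 / 1424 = -0.00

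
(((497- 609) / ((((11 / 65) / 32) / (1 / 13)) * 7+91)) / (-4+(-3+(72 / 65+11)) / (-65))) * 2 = 5408000 / 9143943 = 0.59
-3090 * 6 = -18540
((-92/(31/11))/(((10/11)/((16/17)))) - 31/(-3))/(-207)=185483/1636335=0.11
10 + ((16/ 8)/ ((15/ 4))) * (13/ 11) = 1754/ 165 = 10.63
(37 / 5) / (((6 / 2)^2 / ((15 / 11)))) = 37 / 33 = 1.12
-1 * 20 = -20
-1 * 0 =0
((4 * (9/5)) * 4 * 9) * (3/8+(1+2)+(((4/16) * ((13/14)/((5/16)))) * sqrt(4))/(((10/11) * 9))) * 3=2419902/875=2765.60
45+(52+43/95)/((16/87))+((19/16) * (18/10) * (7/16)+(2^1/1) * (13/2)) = 8369639/24320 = 344.15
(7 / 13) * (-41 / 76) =-287 / 988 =-0.29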